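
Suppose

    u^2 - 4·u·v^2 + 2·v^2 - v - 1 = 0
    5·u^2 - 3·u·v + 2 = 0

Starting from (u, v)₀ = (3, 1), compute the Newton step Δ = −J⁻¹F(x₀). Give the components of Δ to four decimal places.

(-1.5027, -0.2860)

At (3, 1): F = (-3.0000, 38.0000).
Jacobian J = [[2·u - 4·v^2, -8·u·v + 4·v - 1], [10·u - 3·v, -3·u]].
At the point, J = [[2.0000, -21.0000], [27.0000, -9.0000]] (det J = 549.0000).
Solving J·Δ = −F gives Δ = (-1.5027, -0.2860).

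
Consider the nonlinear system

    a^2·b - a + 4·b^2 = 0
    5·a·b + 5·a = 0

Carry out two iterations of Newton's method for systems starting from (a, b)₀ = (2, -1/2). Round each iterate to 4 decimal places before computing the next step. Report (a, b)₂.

(2.4000, -1.3500)

At (2, -1/2): F = (-3.0000, 5.0000).
Jacobian J = [[2·a·b - 1, a^2 + 8·b], [5·b + 5, 5·a]].
At the point, J = [[-3.0000, 0.0000], [2.5000, 10.0000]] (det J = -30.0000).
Solving J·Δ = −F gives Δ = (-1.0000, -0.2500).
Then the next iterate is (a, b)₁ = (1.0000, -0.7500).
Round to (1.0000, -0.7500) and repeat: F = (0.5000, 1.2500), J = [[-2.5000, -5.0000], [1.2500, 5.0000]].
Δ = (1.4000, -0.6000), so (a, b)₂ = (2.4000, -1.3500).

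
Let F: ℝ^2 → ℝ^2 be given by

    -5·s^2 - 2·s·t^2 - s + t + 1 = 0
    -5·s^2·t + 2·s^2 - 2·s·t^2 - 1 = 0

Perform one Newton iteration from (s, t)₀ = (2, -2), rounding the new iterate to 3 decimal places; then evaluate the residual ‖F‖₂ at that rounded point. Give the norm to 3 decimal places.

At (2, -2): F = (-39.000, 31.000).
Jacobian J = [[-10·s - 2·t^2 - 1, -4·s·t + 1], [-10·s·t + 4·s - 2·t^2, -5·s^2 - 4·s·t]].
At the point, J = [[-29.000, 17.000], [40.000, -4.000]] (det J = -564.000).
Solving J·Δ = −F gives Δ = (-0.658, 1.172).
Then the next iterate is (s, t)₁ = (1.342, -0.828).
Re-evaluating at (1.342, -0.828): F = (-12.01493, 8.21781), so ‖F‖₂ = 14.556.

14.556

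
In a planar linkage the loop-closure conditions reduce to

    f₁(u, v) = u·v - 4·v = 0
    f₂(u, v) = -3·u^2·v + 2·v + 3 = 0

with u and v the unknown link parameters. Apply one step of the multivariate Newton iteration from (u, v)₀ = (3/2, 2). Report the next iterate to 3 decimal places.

(1.638, 0.110)

At (3/2, 2): F = (-5.000, -6.500).
Jacobian J = [[v, u - 4], [-6·u·v, -3·u^2 + 2]].
At the point, J = [[2.000, -2.500], [-18.000, -4.750]] (det J = -54.500).
Solving J·Δ = −F gives Δ = (0.138, -1.890).
Then the next iterate is (u, v)₁ = (1.638, 0.110).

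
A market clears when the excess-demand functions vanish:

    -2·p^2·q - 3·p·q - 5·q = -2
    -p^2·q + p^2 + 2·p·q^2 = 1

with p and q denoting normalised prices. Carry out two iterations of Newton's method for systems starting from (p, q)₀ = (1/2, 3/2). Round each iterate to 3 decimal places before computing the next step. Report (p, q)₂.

(-1.419, -3.948)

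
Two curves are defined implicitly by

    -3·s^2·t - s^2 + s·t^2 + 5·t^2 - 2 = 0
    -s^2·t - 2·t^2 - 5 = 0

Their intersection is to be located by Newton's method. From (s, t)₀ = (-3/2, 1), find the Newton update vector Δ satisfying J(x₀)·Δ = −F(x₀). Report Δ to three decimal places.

At (-3/2, 1): F = (-7.500, -9.250).
Jacobian J = [[-6·s·t - 2·s + t^2, -3·s^2 + 2·s·t + 10·t], [-2·s·t, -s^2 - 4·t]].
At the point, J = [[13.000, 0.250], [3.000, -6.250]] (det J = -82.000).
Solving J·Δ = −F gives Δ = (0.600, -1.192).

(0.600, -1.192)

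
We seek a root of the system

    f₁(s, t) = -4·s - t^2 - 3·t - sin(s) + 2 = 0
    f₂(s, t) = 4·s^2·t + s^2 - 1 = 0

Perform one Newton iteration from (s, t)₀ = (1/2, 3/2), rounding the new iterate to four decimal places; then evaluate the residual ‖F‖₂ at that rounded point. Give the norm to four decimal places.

1.6382

At (1/2, 3/2): F = (-7.229426, 0.7500).
Jacobian J = [[-cos(s) - 4, -2·t - 3], [8·s·t + 2·s, 4·s^2]].
At the point, J = [[-4.877583, -6.0000], [7.0000, 1.0000]] (det J = 37.122417).
Solving J·Δ = −F gives Δ = (0.0735, -1.2647).
Then the next iterate is (s, t)₁ = (0.5735, 0.2353).
Re-evaluating at (0.5735, 0.2353): F = (-1.597841, -0.361535), so ‖F‖₂ = 1.6382.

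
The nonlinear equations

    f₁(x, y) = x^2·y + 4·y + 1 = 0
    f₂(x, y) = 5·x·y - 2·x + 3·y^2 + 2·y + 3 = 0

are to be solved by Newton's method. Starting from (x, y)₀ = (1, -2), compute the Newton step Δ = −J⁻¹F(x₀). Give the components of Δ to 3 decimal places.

(-0.625, 1.300)

At (1, -2): F = (-9.000, -1.000).
Jacobian J = [[2·x·y, x^2 + 4], [5·y - 2, 5·x + 6·y + 2]].
At the point, J = [[-4.000, 5.000], [-12.000, -5.000]] (det J = 80.000).
Solving J·Δ = −F gives Δ = (-0.625, 1.300).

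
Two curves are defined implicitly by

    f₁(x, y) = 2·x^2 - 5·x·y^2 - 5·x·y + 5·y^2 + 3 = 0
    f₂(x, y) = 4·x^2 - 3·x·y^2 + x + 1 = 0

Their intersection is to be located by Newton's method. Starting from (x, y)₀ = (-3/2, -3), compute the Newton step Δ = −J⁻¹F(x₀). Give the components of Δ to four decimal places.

(0.4237, 1.2185)

At (-3/2, -3): F = (97.5000, 49.0000).
Jacobian J = [[4·x - 5·y^2 - 5·y, -10·x·y - 5·x + 10·y], [8·x - 3·y^2 + 1, -6·x·y]].
At the point, J = [[-36.0000, -67.5000], [-38.0000, -27.0000]] (det J = -1593.0000).
Solving J·Δ = −F gives Δ = (0.4237, 1.2185).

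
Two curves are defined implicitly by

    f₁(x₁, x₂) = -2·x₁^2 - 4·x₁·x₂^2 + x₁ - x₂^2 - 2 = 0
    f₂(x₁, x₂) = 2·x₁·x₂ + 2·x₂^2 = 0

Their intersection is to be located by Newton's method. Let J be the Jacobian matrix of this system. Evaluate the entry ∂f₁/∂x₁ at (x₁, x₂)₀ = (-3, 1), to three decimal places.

9.000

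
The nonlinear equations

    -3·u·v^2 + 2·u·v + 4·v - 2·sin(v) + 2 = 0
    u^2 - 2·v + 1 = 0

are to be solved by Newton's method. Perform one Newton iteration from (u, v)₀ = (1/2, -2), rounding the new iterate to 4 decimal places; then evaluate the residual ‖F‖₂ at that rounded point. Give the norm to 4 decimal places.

5.0905

At (1/2, -2): F = (-12.181405, 5.2500).
Jacobian J = [[-3·v^2 + 2·v, -6·u·v + 2·u - 2·cos(v) + 4], [2·u, -2]].
At the point, J = [[-16.0000, 11.832294], [1.0000, -2.0000]] (det J = 20.167706).
Solving J·Δ = −F gives Δ = (1.8721, 3.5611).
Then the next iterate is (u, v)₁ = (2.3721, 1.5611).
Re-evaluating at (2.3721, 1.5611): F = (-3.691995, 3.504658), so ‖F‖₂ = 5.0905.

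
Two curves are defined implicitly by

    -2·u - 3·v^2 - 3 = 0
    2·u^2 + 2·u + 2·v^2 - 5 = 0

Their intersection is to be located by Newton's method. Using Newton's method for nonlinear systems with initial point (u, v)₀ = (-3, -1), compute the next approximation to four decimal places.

At (-3, -1): F = (0.0000, 9.0000).
Jacobian J = [[-2, -6·v], [4·u + 2, 4·v]].
At the point, J = [[-2.0000, 6.0000], [-10.0000, -4.0000]] (det J = 68.0000).
Solving J·Δ = −F gives Δ = (0.7941, 0.2647).
Then the next iterate is (u, v)₁ = (-2.2059, -0.7353).

(-2.2059, -0.7353)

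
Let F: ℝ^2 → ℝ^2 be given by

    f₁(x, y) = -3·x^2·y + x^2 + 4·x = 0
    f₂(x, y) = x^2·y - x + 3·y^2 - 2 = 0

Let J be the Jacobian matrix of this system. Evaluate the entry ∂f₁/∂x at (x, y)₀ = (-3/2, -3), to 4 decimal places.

-26.0000

∂f₁/∂x = -6·x·y + 2·x + 4.
At (-3/2, -3) this is -26.0000.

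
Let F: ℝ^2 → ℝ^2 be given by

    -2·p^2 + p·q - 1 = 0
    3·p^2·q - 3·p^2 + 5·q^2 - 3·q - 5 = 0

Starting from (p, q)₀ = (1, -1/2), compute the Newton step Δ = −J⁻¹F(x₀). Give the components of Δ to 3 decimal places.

(-0.770, 0.036)

At (1, -1/2): F = (-3.500, -6.750).
Jacobian J = [[-4·p + q, p], [6·p·q - 6·p, 3·p^2 + 10·q - 3]].
At the point, J = [[-4.500, 1.000], [-9.000, -5.000]] (det J = 31.500).
Solving J·Δ = −F gives Δ = (-0.770, 0.036).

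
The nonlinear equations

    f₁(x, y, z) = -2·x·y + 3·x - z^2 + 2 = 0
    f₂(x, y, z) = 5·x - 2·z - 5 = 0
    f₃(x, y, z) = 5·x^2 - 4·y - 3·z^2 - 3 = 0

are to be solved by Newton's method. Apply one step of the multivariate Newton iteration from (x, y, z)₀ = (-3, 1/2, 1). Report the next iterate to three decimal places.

(-0.567, -1.117, -3.918)

At (-3, 1/2, 1): F = (-5.000, -22.000, 37.000).
Jacobian J = [[-2·y + 3, -2·x, -2·z], [5, 0, -2], [10·x, -4, -6·z]].
At the point, J = [[2.000, 6.000, -2.000], [5.000, 0.000, -2.000], [-30.000, -4.000, -6.000]] (det J = 564.000).
Solving J·Δ = −F gives Δ = (2.433, -1.617, -4.918).
Then the next iterate is (x, y, z)₁ = (-0.567, -1.117, -3.918).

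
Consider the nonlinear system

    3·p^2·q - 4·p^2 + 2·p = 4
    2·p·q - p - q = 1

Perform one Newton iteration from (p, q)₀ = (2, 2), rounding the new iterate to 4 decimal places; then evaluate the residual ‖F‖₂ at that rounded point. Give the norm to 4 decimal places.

5.6569

At (2, 2): F = (8.0000, 3.0000).
Jacobian J = [[6·p·q - 8·p + 2, 3·p^2], [2·q - 1, 2·p - 1]].
At the point, J = [[10.0000, 12.0000], [3.0000, 3.0000]] (det J = -6.0000).
Solving J·Δ = −F gives Δ = (-2.0000, 1.0000).
Then the next iterate is (p, q)₁ = (0.0000, 3.0000).
Re-evaluating at (0.0000, 3.0000): F = (-4.0000, -4.0000), so ‖F‖₂ = 5.6569.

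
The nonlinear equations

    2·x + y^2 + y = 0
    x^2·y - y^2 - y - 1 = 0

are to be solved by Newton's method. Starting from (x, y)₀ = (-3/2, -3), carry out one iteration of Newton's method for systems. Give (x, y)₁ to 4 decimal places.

(-0.7101, -2.0840)

At (-3/2, -3): F = (3.0000, -13.7500).
Jacobian J = [[2, 2·y + 1], [2·x·y, x^2 - 2·y - 1]].
At the point, J = [[2.0000, -5.0000], [9.0000, 7.2500]] (det J = 59.5000).
Solving J·Δ = −F gives Δ = (0.7899, 0.9160).
Then the next iterate is (x, y)₁ = (-0.7101, -2.0840).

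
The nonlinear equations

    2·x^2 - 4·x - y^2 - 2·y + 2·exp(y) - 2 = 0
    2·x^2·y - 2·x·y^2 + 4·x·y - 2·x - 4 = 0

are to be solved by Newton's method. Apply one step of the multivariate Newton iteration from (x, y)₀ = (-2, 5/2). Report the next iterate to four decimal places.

(-2.5833, 0.5354)

At (-2, 5/2): F = (27.114988, 25.0000).
Jacobian J = [[4·x - 4, -2·y + 2·exp(y) - 2], [4·x·y - 2·y^2 + 4·y - 2, 2·x^2 - 4·x·y + 4·x]].
At the point, J = [[-12.0000, 17.364988], [-24.5000, 20.0000]] (det J = 185.442204).
Solving J·Δ = −F gives Δ = (-0.5833, -1.9646).
Then the next iterate is (x, y)₁ = (-2.5833, 0.5354).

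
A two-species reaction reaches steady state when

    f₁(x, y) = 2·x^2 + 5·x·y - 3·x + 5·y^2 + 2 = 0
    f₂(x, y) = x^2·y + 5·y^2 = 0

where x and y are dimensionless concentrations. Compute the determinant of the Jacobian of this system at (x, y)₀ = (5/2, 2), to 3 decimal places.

J = [[4·x + 5·y - 3, 5·x + 10·y], [2·x·y, x^2 + 10·y]].
At the point, J = [[17.000, 32.500], [10.000, 26.250]].
det J = 121.250.

121.250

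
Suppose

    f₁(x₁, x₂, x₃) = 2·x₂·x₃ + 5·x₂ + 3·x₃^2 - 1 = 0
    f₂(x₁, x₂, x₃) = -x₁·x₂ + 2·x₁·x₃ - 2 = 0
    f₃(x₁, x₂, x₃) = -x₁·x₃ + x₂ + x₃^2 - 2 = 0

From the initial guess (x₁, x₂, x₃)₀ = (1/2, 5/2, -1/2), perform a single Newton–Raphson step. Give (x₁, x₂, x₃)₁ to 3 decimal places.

(-0.576, 0.556, -1.488)

At (1/2, 5/2, -1/2): F = (9.750, -3.750, 1.000).
Jacobian J = [[0, 2·x₃ + 5, 2·x₂ + 6·x₃], [-x₂ + 2·x₃, -x₁, 2·x₁], [-x₃, 1, -x₁ + 2·x₃]].
At the point, J = [[0.000, 4.000, 2.000], [-3.500, -0.500, 1.000], [0.500, 1.000, -1.500]] (det J = -25.500).
Solving J·Δ = −F gives Δ = (-1.076, -1.944, -0.988).
Then the next iterate is (x₁, x₂, x₃)₁ = (-0.576, 0.556, -1.488).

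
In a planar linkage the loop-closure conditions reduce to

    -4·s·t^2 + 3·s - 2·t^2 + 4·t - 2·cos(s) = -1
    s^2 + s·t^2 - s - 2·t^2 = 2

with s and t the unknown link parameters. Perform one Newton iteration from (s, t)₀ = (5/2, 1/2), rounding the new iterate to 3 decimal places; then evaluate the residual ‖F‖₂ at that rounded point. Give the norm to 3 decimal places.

6.451

At (5/2, 1/2): F = (9.10229, 1.875).
Jacobian J = [[-4·t^2 + 2·sin(s) + 3, -8·s·t - 4·t + 4], [2·s + t^2 - 1, 2·s·t - 4·t]].
At the point, J = [[3.19694, -8.000], [4.250, 0.500]] (det J = 35.59847).
Solving J·Δ = −F gives Δ = (-0.549, 0.918).
Then the next iterate is (s, t)₁ = (1.951, 1.418).
Re-evaluating at (1.951, 1.418): F = (-6.44592, -0.24312), so ‖F‖₂ = 6.451.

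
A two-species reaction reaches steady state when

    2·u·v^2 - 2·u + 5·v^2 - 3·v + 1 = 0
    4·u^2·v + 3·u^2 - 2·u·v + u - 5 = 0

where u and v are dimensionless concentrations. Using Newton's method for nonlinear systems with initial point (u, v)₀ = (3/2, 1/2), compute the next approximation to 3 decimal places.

(1.021, 0.656)

At (3/2, 1/2): F = (-1.500, 6.250).
Jacobian J = [[2·v^2 - 2, 4·u·v + 10·v - 3], [8·u·v + 6·u - 2·v + 1, 4·u^2 - 2·u]].
At the point, J = [[-1.500, 5.000], [15.000, 6.000]] (det J = -84.000).
Solving J·Δ = −F gives Δ = (-0.479, 0.156).
Then the next iterate is (u, v)₁ = (1.021, 0.656).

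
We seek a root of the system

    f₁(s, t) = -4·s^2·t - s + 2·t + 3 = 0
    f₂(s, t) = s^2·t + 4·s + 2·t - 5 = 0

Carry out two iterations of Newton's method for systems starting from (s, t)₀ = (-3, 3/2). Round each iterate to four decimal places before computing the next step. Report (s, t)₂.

(-1.0479, 3.2719)

At (-3, 3/2): F = (-45.0000, -0.5000).
Jacobian J = [[-8·s·t - 1, -4·s^2 + 2], [2·s·t + 4, s^2 + 2]].
At the point, J = [[35.0000, -34.0000], [-5.0000, 11.0000]] (det J = 215.0000).
Solving J·Δ = −F gives Δ = (2.3814, 1.1279).
Then the next iterate is (s, t)₁ = (-0.6186, 2.6279).
Round to (-0.6186, 2.6279) and repeat: F = (4.851968, -1.212992), J = [[12.004952, 0.469336], [0.748762, 2.382666]].
Δ = (-0.4293, 0.6440), so (s, t)₂ = (-1.0479, 3.2719).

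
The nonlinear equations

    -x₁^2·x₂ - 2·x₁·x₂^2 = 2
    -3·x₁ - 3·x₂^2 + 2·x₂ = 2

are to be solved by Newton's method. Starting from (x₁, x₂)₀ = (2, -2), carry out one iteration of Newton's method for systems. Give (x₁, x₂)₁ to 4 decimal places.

(-2.1111, -1.1667)

At (2, -2): F = (-10.0000, -24.0000).
Jacobian J = [[-2·x₁·x₂ - 2·x₂^2, -x₁^2 - 4·x₁·x₂], [-3, -6·x₂ + 2]].
At the point, J = [[0.0000, 12.0000], [-3.0000, 14.0000]] (det J = 36.0000).
Solving J·Δ = −F gives Δ = (-4.1111, 0.8333).
Then the next iterate is (x₁, x₂)₁ = (-2.1111, -1.1667).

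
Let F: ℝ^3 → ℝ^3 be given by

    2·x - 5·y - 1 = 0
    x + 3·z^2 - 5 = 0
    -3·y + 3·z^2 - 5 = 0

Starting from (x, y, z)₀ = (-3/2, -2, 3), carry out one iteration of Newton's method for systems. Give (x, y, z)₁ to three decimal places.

At (-3/2, -2, 3): F = (6.000, 20.500, 28.000).
Jacobian J = [[2, -5, 0], [1, 0, 6·z], [0, -3, 6·z]].
At the point, J = [[2.000, -5.000, 0.000], [1.000, 0.000, 18.000], [0.000, -3.000, 18.000]] (det J = 198.000).
Solving J·Δ = −F gives Δ = (1.773, 1.909, -1.237).
Then the next iterate is (x, y, z)₁ = (0.273, -0.091, 1.763).

(0.273, -0.091, 1.763)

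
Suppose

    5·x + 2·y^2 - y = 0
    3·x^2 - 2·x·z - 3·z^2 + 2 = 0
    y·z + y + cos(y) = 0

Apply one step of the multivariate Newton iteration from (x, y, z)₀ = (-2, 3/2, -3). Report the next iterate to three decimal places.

(-0.409, 1.309, -1.430)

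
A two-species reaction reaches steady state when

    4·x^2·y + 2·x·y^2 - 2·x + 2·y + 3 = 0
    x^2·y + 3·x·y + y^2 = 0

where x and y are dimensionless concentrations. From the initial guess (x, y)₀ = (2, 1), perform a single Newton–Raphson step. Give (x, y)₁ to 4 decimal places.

At (2, 1): F = (21.0000, 11.0000).
Jacobian J = [[8·x·y + 2·y^2 - 2, 4·x^2 + 4·x·y + 2], [2·x·y + 3·y, x^2 + 3·x + 2·y]].
At the point, J = [[16.0000, 26.0000], [7.0000, 12.0000]] (det J = 10.0000).
Solving J·Δ = −F gives Δ = (3.4000, -2.9000).
Then the next iterate is (x, y)₁ = (5.4000, -1.9000).

(5.4000, -1.9000)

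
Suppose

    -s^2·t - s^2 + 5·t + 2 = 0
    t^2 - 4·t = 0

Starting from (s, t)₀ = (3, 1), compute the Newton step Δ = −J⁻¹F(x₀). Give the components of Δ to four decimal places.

(-0.4167, -1.5000)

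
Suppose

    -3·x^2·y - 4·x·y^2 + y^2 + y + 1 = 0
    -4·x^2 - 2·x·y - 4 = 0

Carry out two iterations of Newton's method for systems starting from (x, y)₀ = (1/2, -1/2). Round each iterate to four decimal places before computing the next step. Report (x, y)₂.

At (1/2, -1/2): F = (0.6250, -4.5000).
Jacobian J = [[-6·x·y - 4·y^2, -3·x^2 - 8·x·y + 2·y + 1], [-8·x - 2·y, -2·x]].
At the point, J = [[0.5000, 1.2500], [-3.0000, -1.0000]] (det J = 3.2500).
Solving J·Δ = −F gives Δ = (-1.5385, 0.1154).
Then the next iterate is (x, y)₁ = (-1.0385, -0.3846).
Round to (-1.0385, -0.3846) and repeat: F = (2.622118, -9.112743), J = [[-2.988111, -6.199904], [9.0772, 2.0770]].
Δ = (1.0196, -0.0685), so (x, y)₂ = (-0.0189, -0.4531).

(-0.0189, -0.4531)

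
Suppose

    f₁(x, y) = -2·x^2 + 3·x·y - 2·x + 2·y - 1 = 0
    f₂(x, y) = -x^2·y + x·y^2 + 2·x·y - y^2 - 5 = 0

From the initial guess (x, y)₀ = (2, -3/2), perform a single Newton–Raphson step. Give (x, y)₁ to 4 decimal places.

At (2, -3/2): F = (-25.0000, -2.7500).
Jacobian J = [[-4·x + 3·y - 2, 3·x + 2], [-2·x·y + y^2 + 2·y, -x^2 + 2·x·y + 2·x - 2·y]].
At the point, J = [[-14.5000, 8.0000], [5.2500, -3.0000]] (det J = 1.5000).
Solving J·Δ = −F gives Δ = (-64.6667, -114.0833).
Then the next iterate is (x, y)₁ = (-62.6667, -115.5833).

(-62.6667, -115.5833)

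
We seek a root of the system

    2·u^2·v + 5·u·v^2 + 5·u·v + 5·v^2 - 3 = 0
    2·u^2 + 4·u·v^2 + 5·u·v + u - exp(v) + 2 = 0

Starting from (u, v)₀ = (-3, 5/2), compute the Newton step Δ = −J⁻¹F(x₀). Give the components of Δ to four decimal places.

(0.0961, -1.2059)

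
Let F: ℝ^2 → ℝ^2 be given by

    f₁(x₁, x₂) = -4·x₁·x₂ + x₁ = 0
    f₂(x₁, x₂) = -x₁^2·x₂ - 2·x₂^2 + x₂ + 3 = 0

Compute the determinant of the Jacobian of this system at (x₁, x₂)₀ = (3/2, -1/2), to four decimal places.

J = [[-4·x₂ + 1, -4·x₁], [-2·x₁·x₂, -x₁^2 - 4·x₂ + 1]].
At the point, J = [[3.0000, -6.0000], [1.5000, 0.7500]].
det J = 11.2500.

11.2500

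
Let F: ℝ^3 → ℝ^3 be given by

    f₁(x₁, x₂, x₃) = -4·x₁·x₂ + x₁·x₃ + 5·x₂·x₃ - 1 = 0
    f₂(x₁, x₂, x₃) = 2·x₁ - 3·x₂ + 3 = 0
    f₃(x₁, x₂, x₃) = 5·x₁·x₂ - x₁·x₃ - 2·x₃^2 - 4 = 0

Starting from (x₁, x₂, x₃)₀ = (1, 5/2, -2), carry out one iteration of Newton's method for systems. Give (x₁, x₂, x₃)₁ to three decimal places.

(0.585, 1.390, -0.705)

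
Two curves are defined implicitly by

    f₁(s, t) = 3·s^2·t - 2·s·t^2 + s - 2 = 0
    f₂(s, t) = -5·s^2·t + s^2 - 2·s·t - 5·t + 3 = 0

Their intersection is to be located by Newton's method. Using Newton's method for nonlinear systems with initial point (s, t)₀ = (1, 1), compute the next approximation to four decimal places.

At (1, 1): F = (0.0000, -8.0000).
Jacobian J = [[6·s·t - 2·t^2 + 1, 3·s^2 - 4·s·t], [-10·s·t + 2·s - 2·t, -5·s^2 - 2·s - 5]].
At the point, J = [[5.0000, -1.0000], [-10.0000, -12.0000]] (det J = -70.0000).
Solving J·Δ = −F gives Δ = (-0.1143, -0.5714).
Then the next iterate is (s, t)₁ = (0.8857, 0.4286).

(0.8857, 0.4286)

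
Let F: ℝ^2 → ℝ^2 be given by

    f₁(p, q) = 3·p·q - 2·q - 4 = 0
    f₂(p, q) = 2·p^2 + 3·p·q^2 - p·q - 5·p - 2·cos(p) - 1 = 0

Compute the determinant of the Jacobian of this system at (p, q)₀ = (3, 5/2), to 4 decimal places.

J = [[3·q, 3·p - 2], [4·p + 3·q^2 - q + 2·sin(p) - 5, 6·p·q - p]].
At the point, J = [[7.5000, 7.0000], [23.532240, 42.0000]].
det J = 150.2743.

150.2743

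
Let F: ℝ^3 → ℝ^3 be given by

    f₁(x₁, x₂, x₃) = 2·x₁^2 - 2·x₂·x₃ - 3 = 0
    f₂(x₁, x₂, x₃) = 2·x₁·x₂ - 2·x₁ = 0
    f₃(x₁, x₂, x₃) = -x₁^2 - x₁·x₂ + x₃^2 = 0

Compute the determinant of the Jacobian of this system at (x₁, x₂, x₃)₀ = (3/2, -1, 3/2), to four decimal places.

42.0000

J = [[4·x₁, -2·x₃, -2·x₂], [2·x₂ - 2, 2·x₁, 0], [-2·x₁ - x₂, -x₁, 2·x₃]].
At the point, J = [[6.0000, -3.0000, 2.0000], [-4.0000, 3.0000, 0.0000], [-2.0000, -1.5000, 3.0000]].
det J = 42.0000.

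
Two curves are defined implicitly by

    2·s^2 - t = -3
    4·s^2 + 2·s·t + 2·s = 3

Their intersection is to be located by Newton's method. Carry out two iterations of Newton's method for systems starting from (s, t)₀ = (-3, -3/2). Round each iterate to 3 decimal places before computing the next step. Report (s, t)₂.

(-2.236, 9.398)

At (-3, -3/2): F = (22.500, 36.000).
Jacobian J = [[4·s, -1], [8·s + 2·t + 2, 2·s]].
At the point, J = [[-12.000, -1.000], [-25.000, -6.000]] (det J = 47.000).
Solving J·Δ = −F gives Δ = (2.106, -2.777).
Then the next iterate is (s, t)₁ = (-0.894, -4.277).
Round to (-0.894, -4.277) and repeat: F = (8.87547, 6.05622), J = [[-3.576, -1.000], [-13.706, -1.788]].
Δ = (-1.342, 13.675), so (s, t)₂ = (-2.236, 9.398).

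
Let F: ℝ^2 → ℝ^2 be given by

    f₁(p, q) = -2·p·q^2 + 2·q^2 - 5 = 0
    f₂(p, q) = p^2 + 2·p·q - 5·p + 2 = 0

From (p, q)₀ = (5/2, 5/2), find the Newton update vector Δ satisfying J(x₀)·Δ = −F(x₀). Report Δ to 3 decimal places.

At (5/2, 5/2): F = (-23.750, 8.250).
Jacobian J = [[-2·q^2, -4·p·q + 4·q], [2·p + 2·q - 5, 2·p]].
At the point, J = [[-12.500, -15.000], [5.000, 5.000]] (det J = 12.500).
Solving J·Δ = −F gives Δ = (-0.400, -1.250).

(-0.400, -1.250)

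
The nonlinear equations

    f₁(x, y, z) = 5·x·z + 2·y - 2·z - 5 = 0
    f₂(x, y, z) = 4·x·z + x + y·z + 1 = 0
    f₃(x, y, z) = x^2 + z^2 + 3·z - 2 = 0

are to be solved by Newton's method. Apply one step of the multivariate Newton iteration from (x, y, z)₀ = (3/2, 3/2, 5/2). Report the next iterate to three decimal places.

(2.625, -5.436, 0.328)

At (3/2, 3/2, 5/2): F = (11.750, 21.250, 14.000).
Jacobian J = [[5·z, 2, 5·x - 2], [4·z + 1, z, 4·x + y], [2·x, 0, 2·z + 3]].
At the point, J = [[12.500, 2.000, 5.500], [11.000, 2.500, 7.500], [3.000, 0.000, 8.000]] (det J = 77.750).
Solving J·Δ = −F gives Δ = (1.125, -6.936, -2.172).
Then the next iterate is (x, y, z)₁ = (2.625, -5.436, 0.328).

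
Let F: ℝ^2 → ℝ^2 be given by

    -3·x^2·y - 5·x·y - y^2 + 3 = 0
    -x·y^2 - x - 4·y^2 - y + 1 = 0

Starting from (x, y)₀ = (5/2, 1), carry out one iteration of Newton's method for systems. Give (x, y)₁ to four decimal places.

(1.9836, 0.4309)

At (5/2, 1): F = (-29.2500, -9.0000).
Jacobian J = [[-6·x·y - 5·y, -3·x^2 - 5·x - 2·y], [-y^2 - 1, -2·x·y - 8·y - 1]].
At the point, J = [[-20.0000, -33.2500], [-2.0000, -14.0000]] (det J = 213.5000).
Solving J·Δ = −F gives Δ = (-0.5164, -0.5691).
Then the next iterate is (x, y)₁ = (1.9836, 0.4309).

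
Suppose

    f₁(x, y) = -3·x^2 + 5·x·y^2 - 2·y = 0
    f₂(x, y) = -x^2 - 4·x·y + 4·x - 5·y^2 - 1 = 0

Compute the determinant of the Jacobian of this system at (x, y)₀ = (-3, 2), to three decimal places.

-180.000

J = [[-6·x + 5·y^2, 10·x·y - 2], [-2·x - 4·y + 4, -4·x - 10·y]].
At the point, J = [[38.000, -62.000], [2.000, -8.000]].
det J = -180.000.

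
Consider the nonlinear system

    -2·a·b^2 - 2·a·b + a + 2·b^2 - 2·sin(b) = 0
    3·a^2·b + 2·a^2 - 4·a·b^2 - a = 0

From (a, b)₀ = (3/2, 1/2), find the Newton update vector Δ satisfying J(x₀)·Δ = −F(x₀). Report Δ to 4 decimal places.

(-0.5593, -0.1615)

At (3/2, 1/2): F = (-1.208851, 4.8750).
Jacobian J = [[-2·b^2 - 2·b + 1, -4·a·b - 2·a + 4·b - 2·cos(b)], [6·a·b + 4·a - 4·b^2 - 1, 3·a^2 - 8·a·b]].
At the point, J = [[-0.5000, -5.755165], [8.5000, 0.7500]] (det J = 48.543904).
Solving J·Δ = −F gives Δ = (-0.5593, -0.1615).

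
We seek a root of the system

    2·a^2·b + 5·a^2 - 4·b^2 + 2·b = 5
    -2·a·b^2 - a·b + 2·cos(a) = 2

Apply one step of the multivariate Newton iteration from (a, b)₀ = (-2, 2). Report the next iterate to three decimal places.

At (-2, 2): F = (19.000, 17.16771).
Jacobian J = [[4·a·b + 10·a, 2·a^2 - 8·b + 2], [-2·b^2 - b - 2·sin(a), -4·a·b - a]].
At the point, J = [[-36.000, -6.000], [-8.18141, 18.000]] (det J = -697.08843).
Solving J·Δ = −F gives Δ = (0.638, -0.664).
Then the next iterate is (a, b)₁ = (-1.362, 1.336).

(-1.362, 1.336)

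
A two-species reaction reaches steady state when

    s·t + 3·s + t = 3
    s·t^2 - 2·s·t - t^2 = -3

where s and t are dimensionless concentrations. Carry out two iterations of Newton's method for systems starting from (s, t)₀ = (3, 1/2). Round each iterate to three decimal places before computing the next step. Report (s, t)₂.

(0.317, 1.713)

At (3, 1/2): F = (8.000, 0.500).
Jacobian J = [[t + 3, s + 1], [t^2 - 2·t, 2·s·t - 2·s - 2·t]].
At the point, J = [[3.500, 4.000], [-0.750, -4.000]] (det J = -11.000).
Solving J·Δ = −F gives Δ = (-3.091, 0.705).
Then the next iterate is (s, t)₁ = (-0.091, 1.205).
Round to (-0.091, 1.205) and repeat: F = (-2.17766, 1.63515), J = [[4.205, 0.909], [-0.95798, -2.44731]].
Δ = (0.408, 0.508), so (s, t)₂ = (0.317, 1.713).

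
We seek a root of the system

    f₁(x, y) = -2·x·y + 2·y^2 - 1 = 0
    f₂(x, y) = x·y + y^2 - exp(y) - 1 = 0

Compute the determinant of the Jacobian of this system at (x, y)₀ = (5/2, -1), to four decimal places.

-8.7358

J = [[-2·y, -2·x + 4·y], [y, x + 2·y - exp(y)]].
At the point, J = [[2.0000, -9.0000], [-1.0000, 0.132121]].
det J = -8.7358.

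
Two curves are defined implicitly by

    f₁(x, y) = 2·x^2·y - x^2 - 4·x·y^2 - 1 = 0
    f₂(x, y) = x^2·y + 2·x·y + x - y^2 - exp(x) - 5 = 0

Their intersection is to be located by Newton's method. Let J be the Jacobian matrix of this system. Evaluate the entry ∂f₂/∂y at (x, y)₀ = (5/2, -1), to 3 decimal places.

∂f₂/∂y = x^2 + 2·x - 2·y.
At (5/2, -1) this is 13.250.

13.250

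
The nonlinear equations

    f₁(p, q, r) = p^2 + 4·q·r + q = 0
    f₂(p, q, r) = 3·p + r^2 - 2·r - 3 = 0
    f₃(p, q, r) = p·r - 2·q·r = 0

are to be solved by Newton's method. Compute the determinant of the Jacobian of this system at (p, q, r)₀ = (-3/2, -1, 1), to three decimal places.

16.500

J = [[2·p, 4·r + 1, 4·q], [3, 0, 2·r - 2], [r, -2·r, p - 2·q]].
At the point, J = [[-3.000, 5.000, -4.000], [3.000, 0.000, 0.000], [1.000, -2.000, 0.500]].
det J = 16.500.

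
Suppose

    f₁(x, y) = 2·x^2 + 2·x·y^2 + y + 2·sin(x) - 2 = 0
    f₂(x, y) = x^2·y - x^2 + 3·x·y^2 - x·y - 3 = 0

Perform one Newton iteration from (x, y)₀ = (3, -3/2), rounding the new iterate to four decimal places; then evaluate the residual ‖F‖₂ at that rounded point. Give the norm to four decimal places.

7.3940

At (3, -3/2): F = (28.282240, -0.7500).
Jacobian J = [[4·x + 2·y^2 + 2·cos(x), 4·x·y + 1], [2·x·y - 2·x + 3·y^2 - y, x^2 + 6·x·y - x]].
At the point, J = [[14.520015, -17.0000], [-6.7500, -21.0000]] (det J = -419.670315).
Solving J·Δ = −F gives Δ = (-1.4456, 0.4289).
Then the next iterate is (x, y)₁ = (1.5544, -1.0711).
Re-evaluating at (1.5544, -1.0711): F = (7.327537, -0.989309), so ‖F‖₂ = 7.3940.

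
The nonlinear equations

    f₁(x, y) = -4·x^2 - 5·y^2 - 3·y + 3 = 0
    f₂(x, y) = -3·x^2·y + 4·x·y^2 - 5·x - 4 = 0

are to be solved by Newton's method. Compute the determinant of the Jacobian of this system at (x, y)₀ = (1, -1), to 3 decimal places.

53.000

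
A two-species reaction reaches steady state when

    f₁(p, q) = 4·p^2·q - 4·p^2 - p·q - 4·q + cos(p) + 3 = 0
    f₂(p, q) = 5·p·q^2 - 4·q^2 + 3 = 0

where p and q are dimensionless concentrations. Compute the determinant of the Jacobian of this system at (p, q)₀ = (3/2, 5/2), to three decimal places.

144.419

J = [[8·p·q - 8·p - q - sin(p), 4·p^2 - p - 4], [5·q^2, 10·p·q - 8·q]].
At the point, J = [[14.50251, 3.500], [31.250, 17.500]].
det J = 144.419.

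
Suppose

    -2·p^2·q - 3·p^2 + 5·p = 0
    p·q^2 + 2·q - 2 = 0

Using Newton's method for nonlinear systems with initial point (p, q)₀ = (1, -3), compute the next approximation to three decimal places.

(-0.154, -5.346)

At (1, -3): F = (8.000, 1.000).
Jacobian J = [[-4·p·q - 6·p + 5, -2·p^2], [q^2, 2·p·q + 2]].
At the point, J = [[11.000, -2.000], [9.000, -4.000]] (det J = -26.000).
Solving J·Δ = −F gives Δ = (-1.154, -2.346).
Then the next iterate is (p, q)₁ = (-0.154, -5.346).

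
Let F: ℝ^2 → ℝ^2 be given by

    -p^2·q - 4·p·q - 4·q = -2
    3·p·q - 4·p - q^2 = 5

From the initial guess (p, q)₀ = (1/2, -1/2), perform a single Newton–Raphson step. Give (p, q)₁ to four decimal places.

(-0.8222, -0.2089)

At (1/2, -1/2): F = (5.1250, -8.0000).
Jacobian J = [[-2·p·q - 4·q, -p^2 - 4·p - 4], [3·q - 4, 3·p - 2·q]].
At the point, J = [[2.5000, -6.2500], [-5.5000, 2.5000]] (det J = -28.1250).
Solving J·Δ = −F gives Δ = (-1.3222, 0.2911).
Then the next iterate is (p, q)₁ = (-0.8222, -0.2089).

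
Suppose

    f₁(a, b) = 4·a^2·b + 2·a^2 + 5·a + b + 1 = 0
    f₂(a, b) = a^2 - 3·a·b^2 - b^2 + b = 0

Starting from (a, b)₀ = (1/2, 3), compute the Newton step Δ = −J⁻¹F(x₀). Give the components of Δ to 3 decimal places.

(-0.474, -0.494)

At (1/2, 3): F = (10.000, -19.250).
Jacobian J = [[8·a·b + 4·a + 5, 4·a^2 + 1], [2·a - 3·b^2, -6·a·b - 2·b + 1]].
At the point, J = [[19.000, 2.000], [-26.000, -14.000]] (det J = -214.000).
Solving J·Δ = −F gives Δ = (-0.474, -0.494).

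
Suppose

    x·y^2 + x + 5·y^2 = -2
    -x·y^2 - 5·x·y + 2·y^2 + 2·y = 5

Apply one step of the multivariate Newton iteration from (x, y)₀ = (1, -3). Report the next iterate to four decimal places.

(1.3571, -1.3175)

At (1, -3): F = (57.0000, 13.0000).
Jacobian J = [[y^2 + 1, 2·x·y + 10·y], [-y^2 - 5·y, -2·x·y - 5·x + 4·y + 2]].
At the point, J = [[10.0000, -36.0000], [6.0000, -9.0000]] (det J = 126.0000).
Solving J·Δ = −F gives Δ = (0.3571, 1.6825).
Then the next iterate is (x, y)₁ = (1.3571, -1.3175).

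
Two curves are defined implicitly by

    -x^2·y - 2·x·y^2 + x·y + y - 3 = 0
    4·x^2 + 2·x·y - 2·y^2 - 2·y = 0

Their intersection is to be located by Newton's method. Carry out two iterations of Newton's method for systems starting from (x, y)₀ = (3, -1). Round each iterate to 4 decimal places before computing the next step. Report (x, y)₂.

(0.2858, -2.4494)

At (3, -1): F = (-4.0000, 30.0000).
Jacobian J = [[-2·x·y - 2·y^2 + y, -x^2 - 4·x·y + x + 1], [8·x + 2·y, 2·x - 4·y - 2]].
At the point, J = [[3.0000, 7.0000], [22.0000, 8.0000]] (det J = -130.0000).
Solving J·Δ = −F gives Δ = (-1.8615, 1.3692).
Then the next iterate is (x, y)₁ = (1.1385, 0.3692).
Round to (1.1385, 0.3692) and repeat: F = (-2.999391, 5.014380), J = [[-0.744086, -0.839019], [9.8464, -1.1998]].
Δ = (-0.8527, -2.8186), so (x, y)₂ = (0.2858, -2.4494).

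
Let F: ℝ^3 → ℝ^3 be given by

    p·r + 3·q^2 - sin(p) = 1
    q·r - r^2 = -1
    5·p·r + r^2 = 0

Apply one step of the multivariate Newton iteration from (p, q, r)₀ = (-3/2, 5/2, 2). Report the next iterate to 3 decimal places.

At (-3/2, 5/2, 2): F = (15.74749, 2.000, -11.000).
Jacobian J = [[r - cos(p), 6·q, p], [0, r, q - 2·r], [5·r, 0, 5·p + 2·r]].
At the point, J = [[1.92926, 15.000, -1.500], [0.000, 2.000, -1.500], [10.000, 0.000, -3.500]] (det J = -208.50484).
Solving J·Δ = −F gives Δ = (1.004, -1.206, -0.275).
Then the next iterate is (p, q, r)₁ = (-0.496, 1.294, 1.725).

(-0.496, 1.294, 1.725)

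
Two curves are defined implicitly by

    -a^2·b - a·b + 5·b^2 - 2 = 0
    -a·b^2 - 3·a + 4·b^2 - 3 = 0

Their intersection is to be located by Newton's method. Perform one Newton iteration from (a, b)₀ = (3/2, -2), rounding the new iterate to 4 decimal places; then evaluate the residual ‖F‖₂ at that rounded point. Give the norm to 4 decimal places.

6.5773

At (3/2, -2): F = (25.5000, 2.5000).
Jacobian J = [[-2·a·b - b, -a^2 - a + 10·b], [-b^2 - 3, -2·a·b + 8·b]].
At the point, J = [[8.0000, -23.7500], [-7.0000, -10.0000]] (det J = -246.2500).
Solving J·Δ = −F gives Δ = (-0.7944, 0.8061).
Then the next iterate is (a, b)₁ = (0.7056, -1.1939).
Re-evaluating at (0.7056, -1.1939): F = (6.563811, -0.420971), so ‖F‖₂ = 6.5773.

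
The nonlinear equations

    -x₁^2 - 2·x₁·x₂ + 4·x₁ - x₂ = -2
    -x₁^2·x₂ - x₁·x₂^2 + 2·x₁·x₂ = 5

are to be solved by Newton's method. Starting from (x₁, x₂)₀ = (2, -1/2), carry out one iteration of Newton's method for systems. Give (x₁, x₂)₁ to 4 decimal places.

(3.8261, 1.5652)

At (2, -1/2): F = (8.5000, -5.5000).
Jacobian J = [[-2·x₁ - 2·x₂ + 4, -2·x₁ - 1], [-2·x₁·x₂ - x₂^2 + 2·x₂, -x₁^2 - 2·x₁·x₂ + 2·x₁]].
At the point, J = [[1.0000, -5.0000], [0.7500, 2.0000]] (det J = 5.7500).
Solving J·Δ = −F gives Δ = (1.8261, 2.0652).
Then the next iterate is (x₁, x₂)₁ = (3.8261, 1.5652).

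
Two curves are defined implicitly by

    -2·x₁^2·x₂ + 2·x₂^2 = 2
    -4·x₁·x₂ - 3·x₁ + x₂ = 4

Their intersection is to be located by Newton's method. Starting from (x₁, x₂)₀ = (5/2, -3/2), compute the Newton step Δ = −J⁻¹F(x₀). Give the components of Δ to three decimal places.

(-1.940, -0.425)

At (5/2, -3/2): F = (21.250, 2.000).
Jacobian J = [[-4·x₁·x₂, -2·x₁^2 + 4·x₂], [-4·x₂ - 3, -4·x₁ + 1]].
At the point, J = [[15.000, -18.500], [3.000, -9.000]] (det J = -79.500).
Solving J·Δ = −F gives Δ = (-1.940, -0.425).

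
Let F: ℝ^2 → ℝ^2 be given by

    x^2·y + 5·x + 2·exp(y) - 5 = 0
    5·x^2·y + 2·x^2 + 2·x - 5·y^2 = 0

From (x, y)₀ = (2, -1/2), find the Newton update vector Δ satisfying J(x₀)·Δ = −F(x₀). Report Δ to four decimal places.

(-1.3522, -0.0300)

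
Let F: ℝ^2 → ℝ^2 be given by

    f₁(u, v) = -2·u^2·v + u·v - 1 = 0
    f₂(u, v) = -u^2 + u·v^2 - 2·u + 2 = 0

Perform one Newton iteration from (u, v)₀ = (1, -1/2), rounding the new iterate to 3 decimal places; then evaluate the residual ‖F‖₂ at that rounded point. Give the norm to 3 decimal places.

0.292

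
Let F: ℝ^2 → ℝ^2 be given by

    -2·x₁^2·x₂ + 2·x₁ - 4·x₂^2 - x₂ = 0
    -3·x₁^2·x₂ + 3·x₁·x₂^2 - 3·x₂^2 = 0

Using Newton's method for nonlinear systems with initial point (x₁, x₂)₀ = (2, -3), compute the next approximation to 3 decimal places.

At (2, -3): F = (-5.000, 63.000).
Jacobian J = [[-4·x₁·x₂ + 2, -2·x₁^2 - 8·x₂ - 1], [-6·x₁·x₂ + 3·x₂^2, -3·x₁^2 + 6·x₁·x₂ - 6·x₂]].
At the point, J = [[26.000, 15.000], [63.000, -30.000]] (det J = -1725.000).
Solving J·Δ = −F gives Δ = (-0.461, 1.132).
Then the next iterate is (x₁, x₂)₁ = (1.539, -1.868).

(1.539, -1.868)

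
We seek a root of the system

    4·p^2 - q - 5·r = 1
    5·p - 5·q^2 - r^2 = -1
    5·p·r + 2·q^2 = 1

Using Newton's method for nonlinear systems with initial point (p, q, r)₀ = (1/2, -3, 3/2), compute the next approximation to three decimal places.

(0.336, -1.645, 0.198)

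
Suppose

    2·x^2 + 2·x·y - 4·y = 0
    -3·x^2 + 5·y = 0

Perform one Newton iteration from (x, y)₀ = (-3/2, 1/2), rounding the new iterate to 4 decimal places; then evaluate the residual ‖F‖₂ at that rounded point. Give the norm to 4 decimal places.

At (-3/2, 1/2): F = (1.0000, -4.2500).
Jacobian J = [[4·x + 2·y, 2·x - 4], [-6·x, 5]].
At the point, J = [[-5.0000, -7.0000], [9.0000, 5.0000]] (det J = 38.0000).
Solving J·Δ = −F gives Δ = (0.6513, -0.3224).
Then the next iterate is (x, y)₁ = (-0.8487, 0.1776).
Re-evaluating at (-0.8487, 0.1776): F = (0.428725, -1.272875), so ‖F‖₂ = 1.3431.

1.3431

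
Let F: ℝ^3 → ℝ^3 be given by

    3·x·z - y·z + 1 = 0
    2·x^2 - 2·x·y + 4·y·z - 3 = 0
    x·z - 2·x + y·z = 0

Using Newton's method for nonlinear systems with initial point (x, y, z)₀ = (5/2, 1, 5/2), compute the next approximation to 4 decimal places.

At (5/2, 1, 5/2): F = (17.2500, 14.5000, 3.7500).
Jacobian J = [[3·z, -z, 3·x - y], [4·x - 2·y, -2·x + 4·z, 4·y], [z - 2, z, x + y]].
At the point, J = [[7.5000, -2.5000, 6.5000], [8.0000, 5.0000, 4.0000], [0.5000, 2.5000, 3.5000]] (det J = 235.0000).
Solving J·Δ = −F gives Δ = (-1.4149, 0.1383, -0.9681).
Then the next iterate is (x, y, z)₁ = (1.0851, 1.1383, 1.5319).

(1.0851, 1.1383, 1.5319)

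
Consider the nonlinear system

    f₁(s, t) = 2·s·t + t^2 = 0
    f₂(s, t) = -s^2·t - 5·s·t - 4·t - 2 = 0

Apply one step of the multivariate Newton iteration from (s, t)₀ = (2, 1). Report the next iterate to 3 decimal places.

(0.333, 0.722)

At (2, 1): F = (5.000, -20.000).
Jacobian J = [[2·t, 2·s + 2·t], [-2·s·t - 5·t, -s^2 - 5·s - 4]].
At the point, J = [[2.000, 6.000], [-9.000, -18.000]] (det J = 18.000).
Solving J·Δ = −F gives Δ = (-1.667, -0.278).
Then the next iterate is (s, t)₁ = (0.333, 0.722).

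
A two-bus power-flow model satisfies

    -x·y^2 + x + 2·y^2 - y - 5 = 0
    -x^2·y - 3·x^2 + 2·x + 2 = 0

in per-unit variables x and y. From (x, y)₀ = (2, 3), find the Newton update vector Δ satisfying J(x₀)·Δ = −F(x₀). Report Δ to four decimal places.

(-0.6000, -1.2000)

At (2, 3): F = (-6.0000, -18.0000).
Jacobian J = [[-y^2 + 1, -2·x·y + 4·y - 1], [-2·x·y - 6·x + 2, -x^2]].
At the point, J = [[-8.0000, -1.0000], [-22.0000, -4.0000]] (det J = 10.0000).
Solving J·Δ = −F gives Δ = (-0.6000, -1.2000).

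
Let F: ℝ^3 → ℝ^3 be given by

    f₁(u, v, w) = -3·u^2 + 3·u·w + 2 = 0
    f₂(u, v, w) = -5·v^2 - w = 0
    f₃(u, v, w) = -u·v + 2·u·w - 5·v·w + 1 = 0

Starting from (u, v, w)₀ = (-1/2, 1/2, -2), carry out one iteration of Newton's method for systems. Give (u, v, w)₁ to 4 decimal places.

(0.4017, 0.4440, -0.9701)

At (-1/2, 1/2, -2): F = (4.2500, 0.7500, 8.2500).
Jacobian J = [[-6·u + 3·w, 0, 3·u], [0, -10·v, -1], [-v + 2·w, -u - 5·w, 2·u - 5·v]].
At the point, J = [[-3.0000, 0.0000, -1.5000], [0.0000, -5.0000, -1.0000], [-4.5000, 10.5000, -3.5000]] (det J = -50.2500).
Solving J·Δ = −F gives Δ = (0.9017, -0.0560, 1.0299).
Then the next iterate is (u, v, w)₁ = (0.4017, 0.4440, -0.9701).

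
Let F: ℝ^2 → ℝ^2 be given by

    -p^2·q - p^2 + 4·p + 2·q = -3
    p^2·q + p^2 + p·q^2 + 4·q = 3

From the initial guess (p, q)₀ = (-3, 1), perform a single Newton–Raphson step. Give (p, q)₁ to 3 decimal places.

(-1.200, 1.543)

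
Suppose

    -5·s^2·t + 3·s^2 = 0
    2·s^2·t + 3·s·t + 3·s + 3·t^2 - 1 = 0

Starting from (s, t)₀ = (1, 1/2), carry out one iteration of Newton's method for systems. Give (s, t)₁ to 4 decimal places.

At (1, 1/2): F = (0.5000, 5.2500).
Jacobian J = [[-10·s·t + 6·s, -5·s^2], [4·s·t + 3·t + 3, 2·s^2 + 3·s + 6·t]].
At the point, J = [[1.0000, -5.0000], [6.5000, 8.0000]] (det J = 40.5000).
Solving J·Δ = −F gives Δ = (-0.7469, -0.0494).
Then the next iterate is (s, t)₁ = (0.2531, 0.4506).

(0.2531, 0.4506)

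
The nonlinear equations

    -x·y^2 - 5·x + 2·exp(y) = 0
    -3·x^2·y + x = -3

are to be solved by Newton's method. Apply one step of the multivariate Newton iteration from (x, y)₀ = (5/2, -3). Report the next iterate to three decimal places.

(1.857, -1.285)

At (5/2, -3): F = (-34.90043, 61.750).
Jacobian J = [[-y^2 - 5, -2·x·y + 2·exp(y)], [-6·x·y + 1, -3·x^2]].
At the point, J = [[-14.000, 15.09957], [46.000, -18.750]] (det J = -432.08041).
Solving J·Δ = −F gives Δ = (-0.643, 1.715).
Then the next iterate is (x, y)₁ = (1.857, -1.285).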